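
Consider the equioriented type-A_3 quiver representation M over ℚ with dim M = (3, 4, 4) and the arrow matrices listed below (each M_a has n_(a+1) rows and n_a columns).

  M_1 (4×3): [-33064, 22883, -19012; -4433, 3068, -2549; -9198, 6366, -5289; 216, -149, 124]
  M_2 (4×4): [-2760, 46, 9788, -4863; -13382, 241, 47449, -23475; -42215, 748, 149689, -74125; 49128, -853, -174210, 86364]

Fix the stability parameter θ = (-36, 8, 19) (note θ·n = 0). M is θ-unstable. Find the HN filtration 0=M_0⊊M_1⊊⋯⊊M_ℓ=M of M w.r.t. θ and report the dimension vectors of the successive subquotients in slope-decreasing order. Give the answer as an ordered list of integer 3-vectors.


Interval decomposition of M: I[1,3]^3, I[2,3].
HN type (ℓ=3): μ^(1)=19; μ^(2)=8; μ^(3)=-36

((0, 0, 4); (0, 4, 0); (3, 0, 0))


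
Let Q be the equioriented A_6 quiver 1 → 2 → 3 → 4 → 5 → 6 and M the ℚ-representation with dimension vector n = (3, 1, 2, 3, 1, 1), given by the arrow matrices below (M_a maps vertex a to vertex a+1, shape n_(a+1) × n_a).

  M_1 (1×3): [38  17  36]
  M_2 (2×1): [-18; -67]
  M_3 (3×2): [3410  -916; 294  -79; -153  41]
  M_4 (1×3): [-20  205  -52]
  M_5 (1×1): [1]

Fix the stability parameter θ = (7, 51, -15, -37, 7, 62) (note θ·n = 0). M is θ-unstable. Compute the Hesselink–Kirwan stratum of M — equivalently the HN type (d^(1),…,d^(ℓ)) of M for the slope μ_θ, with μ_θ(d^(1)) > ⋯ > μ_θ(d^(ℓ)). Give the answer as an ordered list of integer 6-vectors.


Interval decomposition of M: I[1,1]^2, I[1,6], I[3,4], I[4,4].
HN type (ℓ=5): μ^(1)=62; μ^(2)=7; μ^(3)=3/2; μ^(4)=-26; μ^(5)=-37

((0, 0, 0, 0, 0, 1); (2, 0, 0, 0, 1, 0); (1, 1, 1, 1, 0, 0); (0, 0, 1, 1, 0, 0); (0, 0, 0, 1, 0, 0))


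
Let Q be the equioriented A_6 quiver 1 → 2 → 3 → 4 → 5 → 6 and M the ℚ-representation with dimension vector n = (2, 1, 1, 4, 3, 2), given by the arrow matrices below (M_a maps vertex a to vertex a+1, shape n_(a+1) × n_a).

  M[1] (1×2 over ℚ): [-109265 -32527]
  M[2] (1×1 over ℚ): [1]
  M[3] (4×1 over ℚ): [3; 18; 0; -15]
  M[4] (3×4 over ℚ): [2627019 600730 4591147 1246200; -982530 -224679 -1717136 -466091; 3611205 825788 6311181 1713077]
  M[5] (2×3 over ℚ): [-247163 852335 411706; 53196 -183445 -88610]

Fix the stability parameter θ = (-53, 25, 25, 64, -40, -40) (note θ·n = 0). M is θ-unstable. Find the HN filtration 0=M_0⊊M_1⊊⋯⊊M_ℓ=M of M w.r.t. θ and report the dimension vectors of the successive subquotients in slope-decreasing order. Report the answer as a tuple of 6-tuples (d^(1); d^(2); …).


Via rank(M_{q-1}∘⋯∘M_p): M ≅ I[1,1], I[1,6], I[4,4], I[4,5], I[4,6].
μ_θ-semistable layers: μ^(1)=64; μ^(2)=12; μ^(3)=34/5; μ^(4)=-16/3; μ^(5)=-53

((0, 0, 0, 1, 0, 0); (0, 0, 0, 1, 1, 0); (0, 1, 1, 1, 1, 1); (0, 0, 0, 1, 1, 1); (2, 0, 0, 0, 0, 0))


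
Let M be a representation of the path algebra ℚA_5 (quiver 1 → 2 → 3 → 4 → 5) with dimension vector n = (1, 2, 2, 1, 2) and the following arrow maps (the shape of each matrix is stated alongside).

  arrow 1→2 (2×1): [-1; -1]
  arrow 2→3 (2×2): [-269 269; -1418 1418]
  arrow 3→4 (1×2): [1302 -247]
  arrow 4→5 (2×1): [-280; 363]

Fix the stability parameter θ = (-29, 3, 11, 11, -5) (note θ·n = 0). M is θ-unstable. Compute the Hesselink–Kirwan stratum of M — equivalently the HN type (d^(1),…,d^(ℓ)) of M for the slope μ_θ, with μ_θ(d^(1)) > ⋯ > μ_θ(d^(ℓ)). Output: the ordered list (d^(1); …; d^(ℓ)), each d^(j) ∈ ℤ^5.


Barcode: M ≅ I[1,2], I[2,5], I[3,3], I[5,5]. HN layers by μ_θ (5 steps, strictly decreasing):
  μ^(1)=11; μ^(2)=17/3; μ^(3)=3; μ^(4)=-5; μ^(5)=-29

((0, 0, 1, 0, 0); (0, 0, 1, 1, 1); (0, 2, 0, 0, 0); (0, 0, 0, 0, 1); (1, 0, 0, 0, 0))


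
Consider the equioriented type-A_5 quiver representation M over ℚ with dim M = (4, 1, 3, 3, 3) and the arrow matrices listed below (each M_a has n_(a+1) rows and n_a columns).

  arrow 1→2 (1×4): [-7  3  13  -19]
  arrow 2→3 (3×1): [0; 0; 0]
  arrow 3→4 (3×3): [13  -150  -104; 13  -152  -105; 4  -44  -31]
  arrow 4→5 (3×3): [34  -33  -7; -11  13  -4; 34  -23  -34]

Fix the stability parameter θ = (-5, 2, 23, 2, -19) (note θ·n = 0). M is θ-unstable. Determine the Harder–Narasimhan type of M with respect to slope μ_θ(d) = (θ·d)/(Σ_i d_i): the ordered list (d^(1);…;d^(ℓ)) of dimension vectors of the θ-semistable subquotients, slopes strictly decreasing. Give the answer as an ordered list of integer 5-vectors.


Barcode: M ≅ I[1,1]^3, I[1,2], I[3,5]^3. HN layers by μ_θ (2 steps, strictly decreasing):
  μ^(1)=2; μ^(2)=-5

((0, 1, 3, 3, 3); (4, 0, 0, 0, 0))


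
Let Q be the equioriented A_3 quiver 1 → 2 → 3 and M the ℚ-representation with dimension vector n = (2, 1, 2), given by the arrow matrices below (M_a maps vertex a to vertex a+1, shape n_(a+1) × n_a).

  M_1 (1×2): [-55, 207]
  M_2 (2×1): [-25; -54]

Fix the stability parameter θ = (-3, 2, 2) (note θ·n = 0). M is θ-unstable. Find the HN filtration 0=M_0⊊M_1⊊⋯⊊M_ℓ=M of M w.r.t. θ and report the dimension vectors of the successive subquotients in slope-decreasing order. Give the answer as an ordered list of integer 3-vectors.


Interval decomposition of M: I[1,1], I[1,3], I[3,3].
HN type (ℓ=2): μ^(1)=2; μ^(2)=-3

((0, 1, 2); (2, 0, 0))


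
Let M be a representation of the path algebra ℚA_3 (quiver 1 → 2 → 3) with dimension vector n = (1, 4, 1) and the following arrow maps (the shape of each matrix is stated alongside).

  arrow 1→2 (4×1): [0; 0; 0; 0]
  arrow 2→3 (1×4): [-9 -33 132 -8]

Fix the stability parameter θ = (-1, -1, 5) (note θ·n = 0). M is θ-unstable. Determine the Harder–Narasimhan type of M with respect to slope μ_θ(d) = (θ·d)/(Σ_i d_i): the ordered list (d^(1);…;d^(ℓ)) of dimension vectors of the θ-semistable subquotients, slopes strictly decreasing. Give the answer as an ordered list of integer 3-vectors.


Via rank(M_{q-1}∘⋯∘M_p): M ≅ I[1,1], I[2,2]^3, I[2,3].
μ_θ-semistable layers: μ^(1)=5; μ^(2)=-1

((0, 0, 1); (1, 4, 0))


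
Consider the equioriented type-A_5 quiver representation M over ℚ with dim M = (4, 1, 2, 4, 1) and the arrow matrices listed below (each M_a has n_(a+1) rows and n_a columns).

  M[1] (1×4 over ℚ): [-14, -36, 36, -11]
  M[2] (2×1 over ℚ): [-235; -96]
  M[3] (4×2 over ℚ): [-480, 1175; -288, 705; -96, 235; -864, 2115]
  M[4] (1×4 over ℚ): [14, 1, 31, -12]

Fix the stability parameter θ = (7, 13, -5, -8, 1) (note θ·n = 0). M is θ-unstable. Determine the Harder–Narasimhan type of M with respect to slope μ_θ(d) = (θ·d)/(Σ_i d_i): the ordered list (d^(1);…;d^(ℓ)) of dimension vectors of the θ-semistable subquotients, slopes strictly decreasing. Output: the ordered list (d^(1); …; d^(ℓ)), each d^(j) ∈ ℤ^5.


Interval decomposition of M: I[1,1]^3, I[1,3], I[3,5], I[4,4]^3.
HN type (ℓ=5): μ^(1)=7; μ^(2)=5; μ^(3)=1; μ^(4)=-13/2; μ^(5)=-8

((3, 0, 0, 0, 0); (1, 1, 1, 0, 0); (0, 0, 0, 0, 1); (0, 0, 1, 1, 0); (0, 0, 0, 3, 0))


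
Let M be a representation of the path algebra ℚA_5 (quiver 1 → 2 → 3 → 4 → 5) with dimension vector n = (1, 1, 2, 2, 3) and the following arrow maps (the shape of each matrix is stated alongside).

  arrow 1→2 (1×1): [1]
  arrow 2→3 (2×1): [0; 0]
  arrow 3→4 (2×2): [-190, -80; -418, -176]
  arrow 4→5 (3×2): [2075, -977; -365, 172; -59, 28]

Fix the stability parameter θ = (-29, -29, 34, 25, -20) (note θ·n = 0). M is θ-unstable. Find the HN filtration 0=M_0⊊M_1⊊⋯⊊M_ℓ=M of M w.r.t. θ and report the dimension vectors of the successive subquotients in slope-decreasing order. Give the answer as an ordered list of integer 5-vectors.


Interval decomposition of M: I[1,2], I[3,3], I[3,5], I[4,5], I[5,5].
HN type (ℓ=5): μ^(1)=34; μ^(2)=13; μ^(3)=5/2; μ^(4)=-20; μ^(5)=-29

((0, 0, 1, 0, 0); (0, 0, 1, 1, 1); (0, 0, 0, 1, 1); (0, 0, 0, 0, 1); (1, 1, 0, 0, 0))


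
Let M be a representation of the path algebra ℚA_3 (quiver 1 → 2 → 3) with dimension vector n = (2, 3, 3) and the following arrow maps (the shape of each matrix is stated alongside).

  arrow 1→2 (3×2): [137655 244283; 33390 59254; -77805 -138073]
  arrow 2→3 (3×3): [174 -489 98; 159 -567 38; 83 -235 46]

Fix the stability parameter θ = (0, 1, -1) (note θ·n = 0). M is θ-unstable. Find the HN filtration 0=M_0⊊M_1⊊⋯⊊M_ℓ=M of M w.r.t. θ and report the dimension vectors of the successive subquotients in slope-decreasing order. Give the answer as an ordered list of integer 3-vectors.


Interval decomposition of M: I[1,1], I[1,3], I[2,2], I[2,3], I[3,3].
HN type (ℓ=3): μ^(1)=1; μ^(2)=0; μ^(3)=-1

((0, 1, 0); (2, 2, 2); (0, 0, 1))


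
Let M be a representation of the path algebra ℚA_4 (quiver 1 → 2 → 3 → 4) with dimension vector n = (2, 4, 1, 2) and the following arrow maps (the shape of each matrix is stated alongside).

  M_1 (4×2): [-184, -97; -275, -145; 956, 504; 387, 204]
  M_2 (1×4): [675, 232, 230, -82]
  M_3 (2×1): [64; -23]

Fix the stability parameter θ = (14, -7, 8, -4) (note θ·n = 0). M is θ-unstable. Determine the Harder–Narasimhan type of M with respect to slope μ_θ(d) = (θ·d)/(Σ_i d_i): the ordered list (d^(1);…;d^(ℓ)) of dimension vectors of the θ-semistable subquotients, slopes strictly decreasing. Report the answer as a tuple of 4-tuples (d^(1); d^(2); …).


Interval decomposition of M: I[1,2], I[1,4], I[2,2]^2, I[4,4].
HN type (ℓ=4): μ^(1)=7/2; μ^(2)=11/4; μ^(3)=-4; μ^(4)=-7

((1, 1, 0, 0); (1, 1, 1, 1); (0, 0, 0, 1); (0, 2, 0, 0))


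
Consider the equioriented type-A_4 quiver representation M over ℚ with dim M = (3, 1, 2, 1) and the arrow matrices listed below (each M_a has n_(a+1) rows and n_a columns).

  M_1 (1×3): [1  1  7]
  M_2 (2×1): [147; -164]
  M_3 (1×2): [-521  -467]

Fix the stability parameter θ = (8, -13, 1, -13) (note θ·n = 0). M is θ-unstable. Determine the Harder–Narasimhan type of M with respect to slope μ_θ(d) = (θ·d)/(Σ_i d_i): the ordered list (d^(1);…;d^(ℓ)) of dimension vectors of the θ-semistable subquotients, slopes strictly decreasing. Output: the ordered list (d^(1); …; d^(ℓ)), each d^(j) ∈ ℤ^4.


Interval decomposition of M: I[1,1]^2, I[1,4], I[3,3].
HN type (ℓ=3): μ^(1)=8; μ^(2)=1; μ^(3)=-17/4

((2, 0, 0, 0); (0, 0, 1, 0); (1, 1, 1, 1))


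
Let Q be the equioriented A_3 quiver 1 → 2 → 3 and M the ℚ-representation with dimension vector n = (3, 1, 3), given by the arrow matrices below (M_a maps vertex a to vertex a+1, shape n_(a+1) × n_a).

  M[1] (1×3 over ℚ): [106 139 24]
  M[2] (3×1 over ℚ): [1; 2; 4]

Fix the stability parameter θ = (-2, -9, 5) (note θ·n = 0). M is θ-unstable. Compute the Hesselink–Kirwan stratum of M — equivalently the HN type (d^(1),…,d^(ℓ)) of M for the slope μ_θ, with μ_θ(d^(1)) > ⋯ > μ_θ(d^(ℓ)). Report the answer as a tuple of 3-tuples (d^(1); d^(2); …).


Interval decomposition of M: I[1,1]^2, I[1,3], I[3,3]^2.
HN type (ℓ=3): μ^(1)=5; μ^(2)=-2; μ^(3)=-11/2

((0, 0, 3); (2, 0, 0); (1, 1, 0))


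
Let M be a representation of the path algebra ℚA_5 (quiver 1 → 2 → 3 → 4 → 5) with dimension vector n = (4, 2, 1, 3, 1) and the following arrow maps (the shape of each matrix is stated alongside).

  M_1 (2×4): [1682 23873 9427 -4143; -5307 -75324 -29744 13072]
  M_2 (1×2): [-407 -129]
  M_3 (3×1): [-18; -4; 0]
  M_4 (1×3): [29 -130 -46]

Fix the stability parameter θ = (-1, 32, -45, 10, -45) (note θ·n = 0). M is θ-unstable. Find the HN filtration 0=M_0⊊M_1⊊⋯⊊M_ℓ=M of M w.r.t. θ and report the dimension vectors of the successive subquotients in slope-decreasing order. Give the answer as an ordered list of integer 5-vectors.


Barcode: M ≅ I[1,1]^2, I[1,2], I[1,5], I[4,4]^2. HN layers by μ_θ (4 steps, strictly decreasing):
  μ^(1)=32; μ^(2)=10; μ^(3)=-1; μ^(4)=-49/5

((0, 1, 0, 0, 0); (0, 0, 0, 2, 0); (3, 0, 0, 0, 0); (1, 1, 1, 1, 1))


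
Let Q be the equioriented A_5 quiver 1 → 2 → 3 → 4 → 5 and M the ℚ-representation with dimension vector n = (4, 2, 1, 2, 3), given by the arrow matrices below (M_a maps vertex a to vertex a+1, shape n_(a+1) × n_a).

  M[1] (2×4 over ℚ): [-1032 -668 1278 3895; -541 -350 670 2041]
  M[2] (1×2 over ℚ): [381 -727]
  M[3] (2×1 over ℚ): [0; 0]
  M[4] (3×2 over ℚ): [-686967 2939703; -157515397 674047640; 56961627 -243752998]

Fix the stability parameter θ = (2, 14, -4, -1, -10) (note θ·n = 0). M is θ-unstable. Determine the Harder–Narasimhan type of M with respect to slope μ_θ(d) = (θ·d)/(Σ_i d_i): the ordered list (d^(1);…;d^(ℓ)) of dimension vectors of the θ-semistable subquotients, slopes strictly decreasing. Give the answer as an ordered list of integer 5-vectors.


Via rank(M_{q-1}∘⋯∘M_p): M ≅ I[1,1]^2, I[1,2], I[1,3], I[4,5]^2, I[5,5].
μ_θ-semistable layers: μ^(1)=14; μ^(2)=5; μ^(3)=2; μ^(4)=-11/2; μ^(5)=-10

((0, 1, 0, 0, 0); (0, 1, 1, 0, 0); (4, 0, 0, 0, 0); (0, 0, 0, 2, 2); (0, 0, 0, 0, 1))


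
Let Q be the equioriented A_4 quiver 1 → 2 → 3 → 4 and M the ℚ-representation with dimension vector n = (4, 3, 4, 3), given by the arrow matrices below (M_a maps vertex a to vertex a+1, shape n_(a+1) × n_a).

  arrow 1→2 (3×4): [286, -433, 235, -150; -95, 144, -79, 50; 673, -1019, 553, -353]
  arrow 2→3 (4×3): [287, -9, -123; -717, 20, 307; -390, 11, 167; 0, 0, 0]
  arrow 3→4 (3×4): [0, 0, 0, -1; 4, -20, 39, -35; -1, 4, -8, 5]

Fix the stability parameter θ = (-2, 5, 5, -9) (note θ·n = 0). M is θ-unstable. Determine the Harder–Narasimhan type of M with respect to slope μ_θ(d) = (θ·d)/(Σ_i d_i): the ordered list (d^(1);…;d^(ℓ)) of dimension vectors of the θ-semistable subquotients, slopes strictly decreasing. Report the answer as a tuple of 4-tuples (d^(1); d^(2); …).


Via rank(M_{q-1}∘⋯∘M_p): M ≅ I[1,1], I[1,3], I[1,4]^2, I[3,4].
μ_θ-semistable layers: μ^(1)=5; μ^(2)=1/3; μ^(3)=-2

((0, 1, 1, 0); (0, 2, 2, 2); (4, 0, 1, 1))


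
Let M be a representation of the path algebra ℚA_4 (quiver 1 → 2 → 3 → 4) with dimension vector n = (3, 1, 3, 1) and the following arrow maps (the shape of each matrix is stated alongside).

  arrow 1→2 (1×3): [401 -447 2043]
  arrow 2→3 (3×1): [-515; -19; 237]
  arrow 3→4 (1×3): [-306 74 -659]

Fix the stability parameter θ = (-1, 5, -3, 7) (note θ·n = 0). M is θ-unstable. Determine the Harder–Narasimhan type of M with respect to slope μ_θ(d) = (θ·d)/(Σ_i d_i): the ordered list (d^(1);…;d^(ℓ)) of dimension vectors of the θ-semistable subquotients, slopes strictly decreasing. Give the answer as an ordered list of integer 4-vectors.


Barcode: M ≅ I[1,1]^2, I[1,4], I[3,3]^2. HN layers by μ_θ (4 steps, strictly decreasing):
  μ^(1)=7; μ^(2)=1; μ^(3)=-1; μ^(4)=-3

((0, 0, 0, 1); (0, 1, 1, 0); (3, 0, 0, 0); (0, 0, 2, 0))


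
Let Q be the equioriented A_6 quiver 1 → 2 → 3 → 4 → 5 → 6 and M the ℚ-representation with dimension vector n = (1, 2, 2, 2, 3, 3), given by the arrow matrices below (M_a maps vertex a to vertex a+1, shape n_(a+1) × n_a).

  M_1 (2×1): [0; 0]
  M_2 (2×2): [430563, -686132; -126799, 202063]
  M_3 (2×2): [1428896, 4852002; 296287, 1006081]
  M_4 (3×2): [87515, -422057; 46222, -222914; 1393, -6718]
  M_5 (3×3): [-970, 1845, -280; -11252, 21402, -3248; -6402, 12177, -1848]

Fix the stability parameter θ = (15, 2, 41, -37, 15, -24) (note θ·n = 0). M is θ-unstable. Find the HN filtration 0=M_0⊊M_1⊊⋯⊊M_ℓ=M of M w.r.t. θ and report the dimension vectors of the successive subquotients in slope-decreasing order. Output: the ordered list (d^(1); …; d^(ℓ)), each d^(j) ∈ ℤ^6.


Interval decomposition of M: I[1,1], I[2,5]^2, I[5,6], I[6,6]^2.
HN type (ℓ=4): μ^(1)=15; μ^(2)=2; μ^(3)=-9/2; μ^(4)=-24

((1, 0, 0, 0, 2, 0); (0, 2, 2, 2, 0, 0); (0, 0, 0, 0, 1, 1); (0, 0, 0, 0, 0, 2))


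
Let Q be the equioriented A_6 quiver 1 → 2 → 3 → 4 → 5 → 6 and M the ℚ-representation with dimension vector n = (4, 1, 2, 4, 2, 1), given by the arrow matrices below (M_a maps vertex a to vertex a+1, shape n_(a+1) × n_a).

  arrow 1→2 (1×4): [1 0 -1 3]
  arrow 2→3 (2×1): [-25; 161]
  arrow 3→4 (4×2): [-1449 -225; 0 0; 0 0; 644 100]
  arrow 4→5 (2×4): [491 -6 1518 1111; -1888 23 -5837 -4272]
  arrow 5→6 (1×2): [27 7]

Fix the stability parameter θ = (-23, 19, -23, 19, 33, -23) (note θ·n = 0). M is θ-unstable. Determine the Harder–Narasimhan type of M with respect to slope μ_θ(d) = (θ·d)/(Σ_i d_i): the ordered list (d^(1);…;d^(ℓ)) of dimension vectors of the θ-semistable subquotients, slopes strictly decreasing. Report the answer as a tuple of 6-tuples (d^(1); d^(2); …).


Interval decomposition of M: I[1,1]^3, I[1,3], I[3,6], I[4,4]^2, I[4,5].
HN type (ℓ=5): μ^(1)=33; μ^(2)=19; μ^(3)=29/3; μ^(4)=-2; μ^(5)=-23

((0, 0, 0, 0, 1, 0); (0, 0, 0, 3, 0, 0); (0, 0, 0, 1, 1, 1); (0, 1, 1, 0, 0, 0); (4, 0, 1, 0, 0, 0))


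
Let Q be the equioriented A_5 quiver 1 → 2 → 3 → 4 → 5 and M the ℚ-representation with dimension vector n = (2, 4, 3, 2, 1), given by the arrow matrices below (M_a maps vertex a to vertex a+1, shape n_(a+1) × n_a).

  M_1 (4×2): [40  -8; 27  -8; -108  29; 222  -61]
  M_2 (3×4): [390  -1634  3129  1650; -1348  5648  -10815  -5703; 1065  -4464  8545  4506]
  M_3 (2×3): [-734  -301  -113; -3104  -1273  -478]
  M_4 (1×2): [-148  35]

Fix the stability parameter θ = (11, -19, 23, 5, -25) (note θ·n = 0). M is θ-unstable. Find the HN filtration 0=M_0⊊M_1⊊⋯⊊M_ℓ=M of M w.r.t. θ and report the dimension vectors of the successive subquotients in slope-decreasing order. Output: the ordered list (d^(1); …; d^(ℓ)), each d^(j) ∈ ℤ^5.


Interval decomposition of M: I[1,4], I[1,5], I[2,2], I[2,3].
HN type (ℓ=5): μ^(1)=23; μ^(2)=14; μ^(3)=1; μ^(4)=-4; μ^(5)=-19

((0, 0, 1, 0, 0); (0, 0, 1, 1, 0); (0, 0, 1, 1, 1); (2, 2, 0, 0, 0); (0, 2, 0, 0, 0))


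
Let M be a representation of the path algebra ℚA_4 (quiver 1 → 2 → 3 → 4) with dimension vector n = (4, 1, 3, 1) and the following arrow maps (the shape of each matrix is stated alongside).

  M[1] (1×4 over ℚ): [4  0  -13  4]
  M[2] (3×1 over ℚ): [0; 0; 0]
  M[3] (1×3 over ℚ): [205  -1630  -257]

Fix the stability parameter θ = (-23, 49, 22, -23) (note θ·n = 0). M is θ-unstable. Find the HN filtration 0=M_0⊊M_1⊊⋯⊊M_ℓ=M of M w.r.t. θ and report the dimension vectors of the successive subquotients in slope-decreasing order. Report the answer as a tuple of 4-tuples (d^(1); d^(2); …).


Via rank(M_{q-1}∘⋯∘M_p): M ≅ I[1,1]^3, I[1,2], I[3,3]^2, I[3,4].
μ_θ-semistable layers: μ^(1)=49; μ^(2)=22; μ^(3)=-1/2; μ^(4)=-23

((0, 1, 0, 0); (0, 0, 2, 0); (0, 0, 1, 1); (4, 0, 0, 0))


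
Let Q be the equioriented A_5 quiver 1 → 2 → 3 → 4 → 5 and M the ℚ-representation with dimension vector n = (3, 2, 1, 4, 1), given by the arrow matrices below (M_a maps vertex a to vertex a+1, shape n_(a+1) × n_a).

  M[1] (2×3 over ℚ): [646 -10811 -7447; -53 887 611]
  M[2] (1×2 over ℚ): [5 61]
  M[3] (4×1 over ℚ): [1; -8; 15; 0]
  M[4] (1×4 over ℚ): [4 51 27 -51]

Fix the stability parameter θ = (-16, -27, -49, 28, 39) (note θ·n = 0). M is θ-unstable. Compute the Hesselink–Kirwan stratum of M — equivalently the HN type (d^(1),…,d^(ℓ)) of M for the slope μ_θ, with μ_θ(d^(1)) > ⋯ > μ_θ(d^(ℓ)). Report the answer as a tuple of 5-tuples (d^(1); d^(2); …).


Barcode: M ≅ I[1,1], I[1,2], I[1,5], I[4,4]^3. HN layers by μ_θ (5 steps, strictly decreasing):
  μ^(1)=39; μ^(2)=28; μ^(3)=-16; μ^(4)=-43/2; μ^(5)=-92/3

((0, 0, 0, 0, 1); (0, 0, 0, 4, 0); (1, 0, 0, 0, 0); (1, 1, 0, 0, 0); (1, 1, 1, 0, 0))


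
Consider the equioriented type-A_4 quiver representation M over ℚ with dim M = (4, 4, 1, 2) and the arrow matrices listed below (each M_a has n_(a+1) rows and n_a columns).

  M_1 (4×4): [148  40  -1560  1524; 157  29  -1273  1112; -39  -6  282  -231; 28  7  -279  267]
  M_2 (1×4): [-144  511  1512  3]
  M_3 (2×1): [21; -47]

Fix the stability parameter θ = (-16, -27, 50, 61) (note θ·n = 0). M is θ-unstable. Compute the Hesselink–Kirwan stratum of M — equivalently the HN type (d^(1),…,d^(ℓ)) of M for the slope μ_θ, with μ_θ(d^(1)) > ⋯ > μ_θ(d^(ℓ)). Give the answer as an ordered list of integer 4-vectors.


Via rank(M_{q-1}∘⋯∘M_p): M ≅ I[1,1]^2, I[1,2], I[1,4], I[2,2]^2, I[4,4].
μ_θ-semistable layers: μ^(1)=61; μ^(2)=50; μ^(3)=-16; μ^(4)=-43/2; μ^(5)=-27

((0, 0, 0, 2); (0, 0, 1, 0); (2, 0, 0, 0); (2, 2, 0, 0); (0, 2, 0, 0))


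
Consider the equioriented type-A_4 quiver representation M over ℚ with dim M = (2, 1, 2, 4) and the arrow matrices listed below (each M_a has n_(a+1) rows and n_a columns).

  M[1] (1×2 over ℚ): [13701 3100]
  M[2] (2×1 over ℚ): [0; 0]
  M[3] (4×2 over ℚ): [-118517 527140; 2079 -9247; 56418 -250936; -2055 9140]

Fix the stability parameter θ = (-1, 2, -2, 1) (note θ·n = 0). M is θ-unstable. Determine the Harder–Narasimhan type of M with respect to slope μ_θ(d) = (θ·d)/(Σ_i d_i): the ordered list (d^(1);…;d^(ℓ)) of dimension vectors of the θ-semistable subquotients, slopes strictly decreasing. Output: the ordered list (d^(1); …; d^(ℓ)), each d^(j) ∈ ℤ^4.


Barcode: M ≅ I[1,1], I[1,2], I[3,4]^2, I[4,4]^2. HN layers by μ_θ (4 steps, strictly decreasing):
  μ^(1)=2; μ^(2)=1; μ^(3)=-1; μ^(4)=-2

((0, 1, 0, 0); (0, 0, 0, 4); (2, 0, 0, 0); (0, 0, 2, 0))


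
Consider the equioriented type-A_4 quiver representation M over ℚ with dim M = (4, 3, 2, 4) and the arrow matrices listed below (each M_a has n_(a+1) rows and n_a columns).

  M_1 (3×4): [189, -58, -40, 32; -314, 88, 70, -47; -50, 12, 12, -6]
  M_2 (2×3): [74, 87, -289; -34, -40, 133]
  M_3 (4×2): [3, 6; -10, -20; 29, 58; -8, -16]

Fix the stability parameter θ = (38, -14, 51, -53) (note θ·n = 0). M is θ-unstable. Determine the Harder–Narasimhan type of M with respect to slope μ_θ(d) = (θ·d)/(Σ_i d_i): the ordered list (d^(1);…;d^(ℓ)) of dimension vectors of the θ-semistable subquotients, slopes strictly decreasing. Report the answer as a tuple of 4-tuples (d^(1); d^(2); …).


Via rank(M_{q-1}∘⋯∘M_p): M ≅ I[1,1]^2, I[1,2], I[1,4], I[2,3], I[4,4]^3.
μ_θ-semistable layers: μ^(1)=51; μ^(2)=38; μ^(3)=12; μ^(4)=11/2; μ^(5)=-14; μ^(6)=-53

((0, 0, 1, 0); (2, 0, 0, 0); (1, 1, 0, 0); (1, 1, 1, 1); (0, 1, 0, 0); (0, 0, 0, 3))


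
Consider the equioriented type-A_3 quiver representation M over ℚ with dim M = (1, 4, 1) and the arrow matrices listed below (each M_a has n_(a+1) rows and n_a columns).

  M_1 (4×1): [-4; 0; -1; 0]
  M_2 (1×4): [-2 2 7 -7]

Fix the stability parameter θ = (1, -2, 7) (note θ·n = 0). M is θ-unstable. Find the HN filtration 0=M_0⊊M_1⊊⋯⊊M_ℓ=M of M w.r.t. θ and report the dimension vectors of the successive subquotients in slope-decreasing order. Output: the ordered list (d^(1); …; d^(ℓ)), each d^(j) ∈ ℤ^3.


Via rank(M_{q-1}∘⋯∘M_p): M ≅ I[1,3], I[2,2]^3.
μ_θ-semistable layers: μ^(1)=7; μ^(2)=-1/2; μ^(3)=-2

((0, 0, 1); (1, 1, 0); (0, 3, 0))


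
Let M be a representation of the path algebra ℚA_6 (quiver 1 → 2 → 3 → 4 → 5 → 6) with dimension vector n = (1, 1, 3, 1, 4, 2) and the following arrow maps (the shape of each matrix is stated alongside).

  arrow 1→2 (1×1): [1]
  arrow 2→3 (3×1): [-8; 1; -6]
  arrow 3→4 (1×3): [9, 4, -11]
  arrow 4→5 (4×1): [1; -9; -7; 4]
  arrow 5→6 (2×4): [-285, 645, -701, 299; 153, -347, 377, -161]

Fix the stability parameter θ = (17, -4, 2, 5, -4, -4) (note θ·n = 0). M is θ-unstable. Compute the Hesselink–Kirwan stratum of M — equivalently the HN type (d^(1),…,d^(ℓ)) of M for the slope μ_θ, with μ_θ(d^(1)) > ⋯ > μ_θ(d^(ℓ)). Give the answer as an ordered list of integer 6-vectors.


Interval decomposition of M: I[1,6], I[3,3]^2, I[5,5]^2, I[5,6].
HN type (ℓ=2): μ^(1)=2; μ^(2)=-4

((1, 1, 3, 1, 1, 1); (0, 0, 0, 0, 3, 1))


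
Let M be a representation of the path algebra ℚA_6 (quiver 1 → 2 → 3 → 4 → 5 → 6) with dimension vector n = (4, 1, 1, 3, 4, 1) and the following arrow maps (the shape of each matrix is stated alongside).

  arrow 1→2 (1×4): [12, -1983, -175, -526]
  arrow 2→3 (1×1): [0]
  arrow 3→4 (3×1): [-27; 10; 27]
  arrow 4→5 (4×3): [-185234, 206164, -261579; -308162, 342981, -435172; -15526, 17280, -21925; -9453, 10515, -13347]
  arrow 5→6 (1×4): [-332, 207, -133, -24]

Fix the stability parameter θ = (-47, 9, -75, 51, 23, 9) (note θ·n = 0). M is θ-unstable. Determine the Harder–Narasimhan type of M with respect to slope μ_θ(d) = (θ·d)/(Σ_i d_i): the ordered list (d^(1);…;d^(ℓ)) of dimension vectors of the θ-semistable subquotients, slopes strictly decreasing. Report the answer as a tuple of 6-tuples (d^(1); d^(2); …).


Interval decomposition of M: I[1,1]^3, I[1,2], I[3,6], I[4,5]^2, I[5,5].
HN type (ℓ=6): μ^(1)=37; μ^(2)=83/3; μ^(3)=23; μ^(4)=9; μ^(5)=-47; μ^(6)=-75

((0, 0, 0, 2, 2, 0); (0, 0, 0, 1, 1, 1); (0, 0, 0, 0, 1, 0); (0, 1, 0, 0, 0, 0); (4, 0, 0, 0, 0, 0); (0, 0, 1, 0, 0, 0))


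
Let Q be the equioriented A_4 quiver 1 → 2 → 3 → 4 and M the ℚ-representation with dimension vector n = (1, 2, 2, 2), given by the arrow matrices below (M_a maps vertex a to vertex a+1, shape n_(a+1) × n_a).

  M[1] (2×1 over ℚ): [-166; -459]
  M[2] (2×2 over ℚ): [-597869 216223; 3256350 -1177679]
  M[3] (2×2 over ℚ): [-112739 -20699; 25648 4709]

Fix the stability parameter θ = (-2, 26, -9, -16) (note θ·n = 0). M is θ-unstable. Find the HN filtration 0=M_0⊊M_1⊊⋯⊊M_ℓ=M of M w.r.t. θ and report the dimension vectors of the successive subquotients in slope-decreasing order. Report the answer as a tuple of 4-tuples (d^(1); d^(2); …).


Barcode: M ≅ I[1,4], I[2,4]. HN layers by μ_θ (2 steps, strictly decreasing):
  μ^(1)=1/3; μ^(2)=-2

((0, 2, 2, 2); (1, 0, 0, 0))


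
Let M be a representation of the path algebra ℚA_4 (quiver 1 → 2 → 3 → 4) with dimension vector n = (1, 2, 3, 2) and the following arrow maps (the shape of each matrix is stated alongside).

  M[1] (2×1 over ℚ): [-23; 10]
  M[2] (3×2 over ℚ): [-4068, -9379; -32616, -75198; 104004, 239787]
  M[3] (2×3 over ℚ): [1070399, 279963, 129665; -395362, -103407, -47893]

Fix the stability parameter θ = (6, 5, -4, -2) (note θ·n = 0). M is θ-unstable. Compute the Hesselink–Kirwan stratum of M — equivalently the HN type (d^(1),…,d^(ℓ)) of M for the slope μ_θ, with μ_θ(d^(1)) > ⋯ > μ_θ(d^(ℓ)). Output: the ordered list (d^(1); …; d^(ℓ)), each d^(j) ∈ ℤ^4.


Via rank(M_{q-1}∘⋯∘M_p): M ≅ I[1,4], I[2,2], I[3,3], I[3,4].
μ_θ-semistable layers: μ^(1)=5; μ^(2)=5/4; μ^(3)=-2; μ^(4)=-4

((0, 1, 0, 0); (1, 1, 1, 1); (0, 0, 0, 1); (0, 0, 2, 0))


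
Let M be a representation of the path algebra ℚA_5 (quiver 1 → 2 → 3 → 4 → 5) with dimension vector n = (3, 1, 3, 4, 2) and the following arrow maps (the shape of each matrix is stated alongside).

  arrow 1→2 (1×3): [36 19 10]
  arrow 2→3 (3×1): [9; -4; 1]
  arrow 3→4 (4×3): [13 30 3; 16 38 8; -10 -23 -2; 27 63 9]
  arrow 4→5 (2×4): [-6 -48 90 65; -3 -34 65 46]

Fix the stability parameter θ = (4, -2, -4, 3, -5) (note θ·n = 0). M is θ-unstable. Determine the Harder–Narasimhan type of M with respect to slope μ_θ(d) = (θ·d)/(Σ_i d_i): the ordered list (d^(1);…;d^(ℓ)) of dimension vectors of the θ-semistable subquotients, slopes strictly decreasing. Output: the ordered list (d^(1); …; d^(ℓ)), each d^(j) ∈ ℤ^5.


Barcode: M ≅ I[1,1]^2, I[1,3], I[3,4], I[3,5], I[4,4], I[4,5]. HN layers by μ_θ (5 steps, strictly decreasing):
  μ^(1)=4; μ^(2)=3; μ^(3)=-2/3; μ^(4)=-1; μ^(5)=-4

((2, 0, 0, 0, 0); (0, 0, 0, 2, 0); (1, 1, 1, 0, 0); (0, 0, 0, 2, 2); (0, 0, 2, 0, 0))


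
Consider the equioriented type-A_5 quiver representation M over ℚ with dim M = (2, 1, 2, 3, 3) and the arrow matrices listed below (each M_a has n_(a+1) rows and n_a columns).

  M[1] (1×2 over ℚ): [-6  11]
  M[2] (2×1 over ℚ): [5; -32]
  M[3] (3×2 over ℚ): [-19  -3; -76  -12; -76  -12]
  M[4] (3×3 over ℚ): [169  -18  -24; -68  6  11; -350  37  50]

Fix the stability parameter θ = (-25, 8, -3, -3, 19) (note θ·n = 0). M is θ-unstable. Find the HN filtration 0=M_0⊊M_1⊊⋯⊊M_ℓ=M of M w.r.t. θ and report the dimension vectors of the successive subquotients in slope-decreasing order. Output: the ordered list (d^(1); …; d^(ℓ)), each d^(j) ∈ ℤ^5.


Via rank(M_{q-1}∘⋯∘M_p): M ≅ I[1,1], I[1,5], I[3,3], I[4,5]^2.
μ_θ-semistable layers: μ^(1)=19; μ^(2)=2/3; μ^(3)=-3; μ^(4)=-25

((0, 0, 0, 0, 3); (0, 1, 1, 1, 0); (0, 0, 1, 2, 0); (2, 0, 0, 0, 0))


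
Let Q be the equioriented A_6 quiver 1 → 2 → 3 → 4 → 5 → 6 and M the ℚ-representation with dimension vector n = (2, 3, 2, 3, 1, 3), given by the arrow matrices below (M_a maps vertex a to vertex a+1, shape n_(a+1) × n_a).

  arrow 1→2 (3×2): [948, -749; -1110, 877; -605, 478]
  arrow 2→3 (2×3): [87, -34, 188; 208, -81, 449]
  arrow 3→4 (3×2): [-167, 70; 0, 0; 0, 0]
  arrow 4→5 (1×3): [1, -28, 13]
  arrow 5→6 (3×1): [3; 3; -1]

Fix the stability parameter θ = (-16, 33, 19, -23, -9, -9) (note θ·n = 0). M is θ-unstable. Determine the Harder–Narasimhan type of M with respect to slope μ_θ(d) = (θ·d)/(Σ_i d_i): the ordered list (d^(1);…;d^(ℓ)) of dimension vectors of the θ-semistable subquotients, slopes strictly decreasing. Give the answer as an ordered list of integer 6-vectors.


Interval decomposition of M: I[1,3], I[1,6], I[2,2], I[4,4]^2, I[6,6]^2.
HN type (ℓ=6): μ^(1)=33; μ^(2)=26; μ^(3)=11/5; μ^(4)=-9; μ^(5)=-16; μ^(6)=-23

((0, 1, 0, 0, 0, 0); (0, 1, 1, 0, 0, 0); (0, 1, 1, 1, 1, 1); (0, 0, 0, 0, 0, 2); (2, 0, 0, 0, 0, 0); (0, 0, 0, 2, 0, 0))


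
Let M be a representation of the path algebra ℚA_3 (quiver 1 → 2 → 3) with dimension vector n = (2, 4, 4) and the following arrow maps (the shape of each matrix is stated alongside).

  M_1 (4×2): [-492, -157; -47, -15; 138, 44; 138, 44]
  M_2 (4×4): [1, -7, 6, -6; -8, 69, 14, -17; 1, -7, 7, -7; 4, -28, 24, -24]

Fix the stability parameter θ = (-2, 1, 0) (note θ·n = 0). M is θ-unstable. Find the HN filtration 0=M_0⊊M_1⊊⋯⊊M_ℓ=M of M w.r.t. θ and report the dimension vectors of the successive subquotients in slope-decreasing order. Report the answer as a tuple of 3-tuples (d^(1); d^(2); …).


Via rank(M_{q-1}∘⋯∘M_p): M ≅ I[1,3]^2, I[2,2], I[2,3], I[3,3].
μ_θ-semistable layers: μ^(1)=1; μ^(2)=1/2; μ^(3)=0; μ^(4)=-2

((0, 1, 0); (0, 3, 3); (0, 0, 1); (2, 0, 0))


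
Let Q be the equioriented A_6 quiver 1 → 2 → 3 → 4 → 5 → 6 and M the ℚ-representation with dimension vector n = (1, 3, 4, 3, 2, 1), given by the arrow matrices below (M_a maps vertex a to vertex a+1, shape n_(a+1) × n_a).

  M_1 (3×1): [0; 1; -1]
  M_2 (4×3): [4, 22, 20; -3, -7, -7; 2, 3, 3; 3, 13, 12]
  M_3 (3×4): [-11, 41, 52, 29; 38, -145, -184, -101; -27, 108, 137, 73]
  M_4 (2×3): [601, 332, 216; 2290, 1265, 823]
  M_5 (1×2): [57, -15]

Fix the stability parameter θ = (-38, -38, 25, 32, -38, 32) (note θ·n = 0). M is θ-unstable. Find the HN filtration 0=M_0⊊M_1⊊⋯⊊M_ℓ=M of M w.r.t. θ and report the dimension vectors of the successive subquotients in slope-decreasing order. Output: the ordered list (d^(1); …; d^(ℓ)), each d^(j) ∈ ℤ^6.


Interval decomposition of M: I[1,6], I[2,4], I[2,5], I[3,3].
HN type (ℓ=4): μ^(1)=32; μ^(2)=25; μ^(3)=19/3; μ^(4)=-38

((0, 0, 0, 1, 0, 1); (0, 0, 2, 0, 0, 0); (0, 0, 2, 2, 2, 0); (1, 3, 0, 0, 0, 0))


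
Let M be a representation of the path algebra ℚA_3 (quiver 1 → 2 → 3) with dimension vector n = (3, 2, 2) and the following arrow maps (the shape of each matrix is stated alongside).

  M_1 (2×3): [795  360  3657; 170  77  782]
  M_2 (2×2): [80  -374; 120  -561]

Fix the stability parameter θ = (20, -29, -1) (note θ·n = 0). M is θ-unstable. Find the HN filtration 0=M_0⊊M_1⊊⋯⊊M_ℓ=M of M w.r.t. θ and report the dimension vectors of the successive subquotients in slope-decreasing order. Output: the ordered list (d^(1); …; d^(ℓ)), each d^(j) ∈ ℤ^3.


Via rank(M_{q-1}∘⋯∘M_p): M ≅ I[1,1], I[1,2], I[1,3], I[3,3].
μ_θ-semistable layers: μ^(1)=20; μ^(2)=-1; μ^(3)=-9/2

((1, 0, 0); (0, 0, 2); (2, 2, 0))


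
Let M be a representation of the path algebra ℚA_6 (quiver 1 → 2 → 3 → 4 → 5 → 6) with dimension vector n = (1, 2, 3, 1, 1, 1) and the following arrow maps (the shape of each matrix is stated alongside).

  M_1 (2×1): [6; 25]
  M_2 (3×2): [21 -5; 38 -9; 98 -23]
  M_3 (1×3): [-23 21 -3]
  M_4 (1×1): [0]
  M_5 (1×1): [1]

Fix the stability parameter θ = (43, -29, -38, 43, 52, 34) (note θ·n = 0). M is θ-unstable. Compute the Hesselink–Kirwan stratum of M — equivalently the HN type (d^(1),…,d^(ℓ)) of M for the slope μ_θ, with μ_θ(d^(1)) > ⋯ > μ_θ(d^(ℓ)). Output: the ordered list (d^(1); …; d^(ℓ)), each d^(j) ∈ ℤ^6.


Interval decomposition of M: I[1,4], I[2,3], I[3,3], I[5,6].
HN type (ℓ=4): μ^(1)=43; μ^(2)=-8; μ^(3)=-67/2; μ^(4)=-38

((0, 0, 0, 1, 1, 1); (1, 1, 1, 0, 0, 0); (0, 1, 1, 0, 0, 0); (0, 0, 1, 0, 0, 0))


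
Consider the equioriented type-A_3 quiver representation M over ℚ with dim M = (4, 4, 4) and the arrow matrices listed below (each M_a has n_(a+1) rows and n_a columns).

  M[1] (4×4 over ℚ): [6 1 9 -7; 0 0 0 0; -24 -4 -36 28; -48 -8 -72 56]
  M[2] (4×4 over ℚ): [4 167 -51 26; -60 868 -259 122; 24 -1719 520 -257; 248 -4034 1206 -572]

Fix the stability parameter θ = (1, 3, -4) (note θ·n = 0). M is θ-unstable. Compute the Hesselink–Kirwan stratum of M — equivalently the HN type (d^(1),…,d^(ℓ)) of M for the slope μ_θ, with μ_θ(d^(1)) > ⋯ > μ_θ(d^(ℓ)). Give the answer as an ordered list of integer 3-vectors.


Barcode: M ≅ I[1,1]^3, I[1,2], I[2,3]^3, I[3,3]. HN layers by μ_θ (4 steps, strictly decreasing):
  μ^(1)=3; μ^(2)=1; μ^(3)=-1/2; μ^(4)=-4

((0, 1, 0); (4, 0, 0); (0, 3, 3); (0, 0, 1))


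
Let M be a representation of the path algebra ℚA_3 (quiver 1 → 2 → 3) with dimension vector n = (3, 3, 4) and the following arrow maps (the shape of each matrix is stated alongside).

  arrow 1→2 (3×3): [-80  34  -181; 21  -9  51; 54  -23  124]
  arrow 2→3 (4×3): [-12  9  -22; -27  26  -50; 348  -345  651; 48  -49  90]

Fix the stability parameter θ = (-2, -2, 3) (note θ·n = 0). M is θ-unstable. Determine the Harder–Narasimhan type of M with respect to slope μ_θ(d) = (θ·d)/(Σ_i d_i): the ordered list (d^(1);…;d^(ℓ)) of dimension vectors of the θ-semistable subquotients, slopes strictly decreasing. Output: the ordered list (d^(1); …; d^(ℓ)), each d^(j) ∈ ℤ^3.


Barcode: M ≅ I[1,3]^3, I[3,3]. HN layers by μ_θ (2 steps, strictly decreasing):
  μ^(1)=3; μ^(2)=-2

((0, 0, 4); (3, 3, 0))


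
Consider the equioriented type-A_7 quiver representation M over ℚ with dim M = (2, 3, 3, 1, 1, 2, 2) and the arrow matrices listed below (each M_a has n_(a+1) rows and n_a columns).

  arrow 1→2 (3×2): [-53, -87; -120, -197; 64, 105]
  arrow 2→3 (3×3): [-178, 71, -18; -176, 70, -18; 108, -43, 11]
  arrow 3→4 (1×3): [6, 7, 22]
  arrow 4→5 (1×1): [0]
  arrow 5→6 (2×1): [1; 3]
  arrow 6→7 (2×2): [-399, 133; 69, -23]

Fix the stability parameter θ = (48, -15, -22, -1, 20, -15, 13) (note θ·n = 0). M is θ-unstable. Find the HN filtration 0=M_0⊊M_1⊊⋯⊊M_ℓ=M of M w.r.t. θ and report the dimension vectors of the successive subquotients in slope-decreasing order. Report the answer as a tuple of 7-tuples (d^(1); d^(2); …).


Interval decomposition of M: I[1,2], I[1,4], I[2,3], I[3,3], I[5,6], I[6,7], I[7,7].
HN type (ℓ=6): μ^(1)=33/2; μ^(2)=13; μ^(3)=5/2; μ^(4)=-15; μ^(5)=-37/2; μ^(6)=-22

((1, 1, 0, 0, 0, 0, 0); (0, 0, 0, 0, 0, 0, 2); (1, 1, 1, 1, 1, 1, 0); (0, 0, 0, 0, 0, 1, 0); (0, 1, 1, 0, 0, 0, 0); (0, 0, 1, 0, 0, 0, 0))


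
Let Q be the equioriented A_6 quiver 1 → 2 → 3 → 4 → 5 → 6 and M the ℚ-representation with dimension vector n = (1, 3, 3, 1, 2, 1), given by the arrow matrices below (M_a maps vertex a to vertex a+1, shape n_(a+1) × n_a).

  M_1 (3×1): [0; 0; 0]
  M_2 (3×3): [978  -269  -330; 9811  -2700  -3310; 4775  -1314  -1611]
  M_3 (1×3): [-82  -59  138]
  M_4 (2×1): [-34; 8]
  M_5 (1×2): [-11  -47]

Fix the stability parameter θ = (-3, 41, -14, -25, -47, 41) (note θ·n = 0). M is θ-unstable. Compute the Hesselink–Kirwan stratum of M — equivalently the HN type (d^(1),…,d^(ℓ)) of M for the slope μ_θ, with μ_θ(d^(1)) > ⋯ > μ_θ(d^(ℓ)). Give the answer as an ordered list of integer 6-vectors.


Barcode: M ≅ I[1,1], I[2,3]^2, I[2,6], I[5,5]. HN layers by μ_θ (5 steps, strictly decreasing):
  μ^(1)=41; μ^(2)=27/2; μ^(3)=-3; μ^(4)=-45/4; μ^(5)=-47

((0, 0, 0, 0, 0, 1); (0, 2, 2, 0, 0, 0); (1, 0, 0, 0, 0, 0); (0, 1, 1, 1, 1, 0); (0, 0, 0, 0, 1, 0))


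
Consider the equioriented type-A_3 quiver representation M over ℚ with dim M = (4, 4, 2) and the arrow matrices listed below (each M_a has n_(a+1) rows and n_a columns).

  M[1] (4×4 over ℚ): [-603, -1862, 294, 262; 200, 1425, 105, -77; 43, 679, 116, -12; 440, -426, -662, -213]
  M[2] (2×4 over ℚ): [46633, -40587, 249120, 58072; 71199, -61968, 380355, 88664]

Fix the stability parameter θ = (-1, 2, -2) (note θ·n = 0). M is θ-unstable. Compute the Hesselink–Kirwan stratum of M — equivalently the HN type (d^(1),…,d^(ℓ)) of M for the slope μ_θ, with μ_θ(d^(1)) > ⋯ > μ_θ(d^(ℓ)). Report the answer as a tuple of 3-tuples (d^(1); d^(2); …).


Interval decomposition of M: I[1,2]^2, I[1,3]^2.
HN type (ℓ=3): μ^(1)=2; μ^(2)=0; μ^(3)=-1

((0, 2, 0); (0, 2, 2); (4, 0, 0))


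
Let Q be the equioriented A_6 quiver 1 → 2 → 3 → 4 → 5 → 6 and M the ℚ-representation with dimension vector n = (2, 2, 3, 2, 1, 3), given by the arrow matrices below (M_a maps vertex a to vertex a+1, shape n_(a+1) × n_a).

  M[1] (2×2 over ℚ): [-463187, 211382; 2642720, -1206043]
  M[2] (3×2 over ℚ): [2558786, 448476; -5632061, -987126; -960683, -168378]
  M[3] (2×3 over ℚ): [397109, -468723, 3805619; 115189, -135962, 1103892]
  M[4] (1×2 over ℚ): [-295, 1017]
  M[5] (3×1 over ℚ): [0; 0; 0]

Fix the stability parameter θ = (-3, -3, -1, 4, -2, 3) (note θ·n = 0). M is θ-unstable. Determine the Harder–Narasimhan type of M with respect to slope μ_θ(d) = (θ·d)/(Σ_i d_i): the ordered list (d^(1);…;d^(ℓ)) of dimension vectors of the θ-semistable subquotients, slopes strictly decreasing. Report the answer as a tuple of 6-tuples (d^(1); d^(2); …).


Interval decomposition of M: I[1,2], I[1,3], I[3,4], I[3,5], I[6,6]^3.
HN type (ℓ=5): μ^(1)=4; μ^(2)=3; μ^(3)=1; μ^(4)=-1; μ^(5)=-3

((0, 0, 0, 1, 0, 0); (0, 0, 0, 0, 0, 3); (0, 0, 0, 1, 1, 0); (0, 0, 3, 0, 0, 0); (2, 2, 0, 0, 0, 0))


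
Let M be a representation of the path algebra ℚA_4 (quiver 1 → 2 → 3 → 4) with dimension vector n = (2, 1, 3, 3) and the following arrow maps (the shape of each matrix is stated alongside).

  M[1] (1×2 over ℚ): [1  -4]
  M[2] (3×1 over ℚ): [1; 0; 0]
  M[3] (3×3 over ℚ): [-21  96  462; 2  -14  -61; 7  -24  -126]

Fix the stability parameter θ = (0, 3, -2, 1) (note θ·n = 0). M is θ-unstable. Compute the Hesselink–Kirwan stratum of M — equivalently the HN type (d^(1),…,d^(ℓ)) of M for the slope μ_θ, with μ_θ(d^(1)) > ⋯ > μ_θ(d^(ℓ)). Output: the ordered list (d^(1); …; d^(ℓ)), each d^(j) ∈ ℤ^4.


Interval decomposition of M: I[1,1], I[1,4], I[3,3], I[3,4], I[4,4].
HN type (ℓ=4): μ^(1)=1; μ^(2)=1/2; μ^(3)=0; μ^(4)=-2

((0, 0, 0, 3); (0, 1, 1, 0); (2, 0, 0, 0); (0, 0, 2, 0))


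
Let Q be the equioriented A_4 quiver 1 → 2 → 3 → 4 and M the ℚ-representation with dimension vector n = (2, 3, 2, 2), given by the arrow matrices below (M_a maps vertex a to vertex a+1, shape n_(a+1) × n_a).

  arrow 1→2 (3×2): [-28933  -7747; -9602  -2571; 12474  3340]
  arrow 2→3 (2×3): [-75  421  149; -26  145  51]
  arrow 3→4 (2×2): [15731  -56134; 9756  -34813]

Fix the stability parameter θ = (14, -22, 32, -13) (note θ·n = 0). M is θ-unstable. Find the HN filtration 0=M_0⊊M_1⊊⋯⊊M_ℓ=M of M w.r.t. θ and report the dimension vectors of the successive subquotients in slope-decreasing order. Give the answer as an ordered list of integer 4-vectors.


Barcode: M ≅ I[1,4]^2, I[2,2]. HN layers by μ_θ (3 steps, strictly decreasing):
  μ^(1)=19/2; μ^(2)=-4; μ^(3)=-22

((0, 0, 2, 2); (2, 2, 0, 0); (0, 1, 0, 0))
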